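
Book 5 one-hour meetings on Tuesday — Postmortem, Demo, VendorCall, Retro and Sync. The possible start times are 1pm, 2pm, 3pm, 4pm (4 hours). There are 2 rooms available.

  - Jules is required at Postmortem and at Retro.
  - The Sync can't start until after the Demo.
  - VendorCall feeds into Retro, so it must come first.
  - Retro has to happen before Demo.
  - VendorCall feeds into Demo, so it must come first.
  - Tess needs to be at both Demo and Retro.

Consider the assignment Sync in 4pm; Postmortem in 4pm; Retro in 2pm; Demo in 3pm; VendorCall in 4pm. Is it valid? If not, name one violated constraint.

No — it violates: There are 2 rooms available

Tess needs to be at both Demo and Retro — holds.
There are 2 rooms available — violated.
VendorCall feeds into Retro, so it must come first — violated.
The Sync can't start until after the Demo — holds.
VendorCall feeds into Demo, so it must come first — violated.
Jules is required at Postmortem and at Retro — holds.
Retro has to happen before Demo — holds.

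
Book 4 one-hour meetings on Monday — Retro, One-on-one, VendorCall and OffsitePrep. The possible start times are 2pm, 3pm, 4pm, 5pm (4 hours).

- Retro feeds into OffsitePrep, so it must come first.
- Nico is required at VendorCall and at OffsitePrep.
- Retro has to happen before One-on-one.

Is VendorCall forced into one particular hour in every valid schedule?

No

VendorCall can be 2pm (e.g. Retro in 2pm; VendorCall in 2pm; OffsitePrep in 3pm; One-on-one in 3pm) or 3pm (e.g. VendorCall -> 3pm; One-on-one -> 3pm; OffsitePrep -> 4pm; Retro -> 2pm).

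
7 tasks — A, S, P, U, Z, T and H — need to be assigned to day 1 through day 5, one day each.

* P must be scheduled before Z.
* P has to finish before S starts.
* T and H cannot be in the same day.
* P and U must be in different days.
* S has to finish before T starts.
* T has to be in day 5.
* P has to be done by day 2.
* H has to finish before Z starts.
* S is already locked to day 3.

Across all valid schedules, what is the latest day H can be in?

Downstream work caps H at day 4.
H at day 4 is achievable: A=day 1; T=day 5; Z=day 5; U=day 2; H=day 4; S=day 3; P=day 1.

day 4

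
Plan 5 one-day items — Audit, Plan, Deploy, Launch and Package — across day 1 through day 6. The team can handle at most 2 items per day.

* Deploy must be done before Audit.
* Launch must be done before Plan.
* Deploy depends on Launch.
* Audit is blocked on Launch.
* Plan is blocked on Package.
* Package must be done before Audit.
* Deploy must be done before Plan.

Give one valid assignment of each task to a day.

Deploy -> day 2; Package -> day 1; Audit -> day 3; Plan -> day 3; Launch -> day 1

Checking: Deploy(day 2) before Audit(day 3); Package(day 1) before Plan(day 3); Launch(day 1) before Deploy(day 2); Launch(day 1) before Audit(day 3); Launch(day 1) before Plan(day 3); Package(day 1) before Audit(day 3); Deploy(day 2) before Plan(day 3); max 2 per day (cap 2).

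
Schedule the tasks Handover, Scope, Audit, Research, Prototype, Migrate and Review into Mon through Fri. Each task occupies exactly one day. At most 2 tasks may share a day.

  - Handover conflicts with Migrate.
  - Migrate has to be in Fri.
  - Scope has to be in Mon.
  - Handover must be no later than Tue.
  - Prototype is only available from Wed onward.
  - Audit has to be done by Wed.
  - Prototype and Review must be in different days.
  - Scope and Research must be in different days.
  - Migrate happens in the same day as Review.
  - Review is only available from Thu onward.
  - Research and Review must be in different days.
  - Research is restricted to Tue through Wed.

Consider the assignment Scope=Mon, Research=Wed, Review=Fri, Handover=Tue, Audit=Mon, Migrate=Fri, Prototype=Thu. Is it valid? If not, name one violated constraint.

Prototype is only available from Wed onward — holds.
Migrate happens in the same day as Review — holds.
Research and Review must be in different days — holds.
Review is only available from Thu onward — holds.
Research is restricted to Tue through Wed — holds.
Prototype and Review must be in different days — holds.
Scope and Research must be in different days — holds.
At most 2 tasks may share a day — holds.
Handover must be no later than Tue — holds.
Migrate has to be in Fri — holds.
Scope has to be in Mon — holds.
Audit has to be done by Wed — holds.
Handover conflicts with Migrate — holds.

Valid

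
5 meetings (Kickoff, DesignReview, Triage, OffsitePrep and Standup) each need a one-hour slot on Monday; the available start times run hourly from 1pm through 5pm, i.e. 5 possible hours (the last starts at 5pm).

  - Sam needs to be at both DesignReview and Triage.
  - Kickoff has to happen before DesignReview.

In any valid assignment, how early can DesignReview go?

2pm

Precedence pushes DesignReview to at least 2pm.
DesignReview at 2pm is achievable: Triage in 1pm; Standup in 1pm; Kickoff in 1pm; DesignReview in 2pm; OffsitePrep in 1pm.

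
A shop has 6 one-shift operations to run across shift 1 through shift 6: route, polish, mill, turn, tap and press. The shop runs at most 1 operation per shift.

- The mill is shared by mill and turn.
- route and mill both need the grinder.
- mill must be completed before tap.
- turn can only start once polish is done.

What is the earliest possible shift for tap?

Precedence pushes tap to at least shift 2.
tap at shift 2 is achievable: press=shift 6, tap=shift 2, mill=shift 1, turn=shift 4, route=shift 5, polish=shift 3.

shift 2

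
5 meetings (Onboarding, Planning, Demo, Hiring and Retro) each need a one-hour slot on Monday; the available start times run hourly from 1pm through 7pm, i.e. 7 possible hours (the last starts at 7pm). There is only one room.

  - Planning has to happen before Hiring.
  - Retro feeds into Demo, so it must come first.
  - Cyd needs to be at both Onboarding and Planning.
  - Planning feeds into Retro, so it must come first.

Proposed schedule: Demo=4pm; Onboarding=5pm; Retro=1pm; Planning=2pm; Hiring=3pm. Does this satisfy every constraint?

There is only one room — holds.
Retro feeds into Demo, so it must come first — holds.
Planning feeds into Retro, so it must come first — violated.
Planning has to happen before Hiring — holds.
Cyd needs to be at both Onboarding and Planning — holds.

No — it violates: Planning feeds into Retro, so it must come first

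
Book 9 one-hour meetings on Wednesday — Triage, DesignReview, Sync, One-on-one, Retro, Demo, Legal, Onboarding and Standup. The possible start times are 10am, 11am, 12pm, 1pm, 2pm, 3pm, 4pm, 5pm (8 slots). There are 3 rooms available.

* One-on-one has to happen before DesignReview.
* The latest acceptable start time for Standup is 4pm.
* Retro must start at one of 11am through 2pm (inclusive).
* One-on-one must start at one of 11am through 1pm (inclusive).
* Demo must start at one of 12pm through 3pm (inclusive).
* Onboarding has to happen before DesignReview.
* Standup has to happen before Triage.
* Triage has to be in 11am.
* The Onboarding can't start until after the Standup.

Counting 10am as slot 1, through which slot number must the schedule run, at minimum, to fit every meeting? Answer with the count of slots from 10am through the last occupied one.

3 slots

The precedence chain requires at least 3 distinct slots.
With at most 3 per slot and 9 meetings, at least 3 slots are needed.
3 works (last occupied slot: 12pm): for example Demo in 12pm, DesignReview in 12pm, Retro in 12pm, Standup in 10am, One-on-one in 11am, Triage in 11am, Onboarding in 11am, Sync in 10am, Legal in 10am.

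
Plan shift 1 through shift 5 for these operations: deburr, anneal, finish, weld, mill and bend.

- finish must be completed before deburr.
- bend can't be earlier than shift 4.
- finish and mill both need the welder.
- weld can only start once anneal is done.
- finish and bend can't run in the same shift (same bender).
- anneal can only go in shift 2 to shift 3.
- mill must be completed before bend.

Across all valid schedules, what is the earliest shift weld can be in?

shift 3

Precedence pushes weld to at least shift 3.
weld at shift 3 is achievable: anneal=shift 2, mill=shift 2, finish=shift 1, weld=shift 3, bend=shift 4, deburr=shift 2.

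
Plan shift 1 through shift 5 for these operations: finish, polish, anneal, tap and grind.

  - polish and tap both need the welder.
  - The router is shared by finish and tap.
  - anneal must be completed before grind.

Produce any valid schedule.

grind in shift 2, polish in shift 1, anneal in shift 1, finish in shift 1, tap in shift 2

Checking: anneal(shift 1) before grind(shift 2); polish(shift 1) != tap(shift 2); finish(shift 1) != tap(shift 2).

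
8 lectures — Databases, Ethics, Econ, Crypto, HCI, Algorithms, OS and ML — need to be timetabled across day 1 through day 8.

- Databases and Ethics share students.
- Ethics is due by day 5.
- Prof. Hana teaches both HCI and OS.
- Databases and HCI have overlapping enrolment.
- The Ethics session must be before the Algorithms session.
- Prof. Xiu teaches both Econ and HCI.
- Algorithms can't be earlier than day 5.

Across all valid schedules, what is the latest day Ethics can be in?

Ethics's own window allows nothing later than day 5.
Ethics at day 5 is achievable: Econ in day 1; Algorithms in day 6; Crypto in day 1; Databases in day 1; HCI in day 2; OS in day 1; Ethics in day 5; ML in day 1.

day 5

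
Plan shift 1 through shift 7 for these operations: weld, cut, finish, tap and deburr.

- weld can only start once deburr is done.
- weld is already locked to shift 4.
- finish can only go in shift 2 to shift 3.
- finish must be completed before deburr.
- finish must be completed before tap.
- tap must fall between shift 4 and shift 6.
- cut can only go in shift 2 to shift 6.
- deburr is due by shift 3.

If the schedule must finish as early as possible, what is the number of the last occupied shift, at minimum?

4

The precedence chain requires at least 3 distinct shifts.
weld can't be placed before shift 4, so the schedule must run through at least shift 4.
4 works (last occupied shift: shift 4): for example weld=shift 4, finish=shift 2, deburr=shift 3, tap=shift 4, cut=shift 2.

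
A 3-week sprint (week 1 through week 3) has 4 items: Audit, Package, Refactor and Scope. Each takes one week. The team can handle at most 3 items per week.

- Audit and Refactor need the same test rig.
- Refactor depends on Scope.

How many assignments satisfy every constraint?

18

Splitting on Audit: it can be week 1 (9), week 2 (6), week 3 (3). Listing each branch's schedules as (Package, Refactor, Scope) by week number:
Audit=week 1: (1,2,1) (1,3,1) (1,3,2) (2,2,1) (2,3,1) (2,3,2) (3,2,1) (3,3,1) (3,3,2) — 9.
Audit=week 2: (1,3,1) (1,3,2) (2,3,1) (2,3,2) (3,3,1) (3,3,2) — 6.
Audit=week 3: (1,2,1) (2,2,1) (3,2,1) — 3.
Summing: 9 + 6 + 3 = 18.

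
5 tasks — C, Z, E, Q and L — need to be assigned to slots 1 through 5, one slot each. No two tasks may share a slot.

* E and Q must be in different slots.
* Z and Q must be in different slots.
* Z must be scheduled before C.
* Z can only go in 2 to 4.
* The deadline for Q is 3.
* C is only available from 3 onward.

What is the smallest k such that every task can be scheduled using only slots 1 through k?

The precedence chain requires at least 2 distinct slots.
With at most 1 per slot and 5 tasks, at least 5 slots are needed.
C can't be placed before 3, so the schedule must run through at least slot 3.
5 works (last occupied slot: 5): for example C -> 3; E -> 4; Z -> 2; Q -> 1; L -> 5.

5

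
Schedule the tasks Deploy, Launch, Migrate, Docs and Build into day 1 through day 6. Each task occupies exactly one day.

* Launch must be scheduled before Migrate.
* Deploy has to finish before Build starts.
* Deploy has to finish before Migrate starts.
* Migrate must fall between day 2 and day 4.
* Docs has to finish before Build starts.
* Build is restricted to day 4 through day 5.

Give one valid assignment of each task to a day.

Launch=day 1; Deploy=day 1; Docs=day 1; Build=day 4; Migrate=day 2

Checking: Docs(day 1) before Build(day 4); Deploy(day 1) before Migrate(day 2); Launch(day 1) before Migrate(day 2); Deploy(day 1) before Build(day 4); Build=day 4 in [day 4,day 5]; Migrate=day 2 in [day 2,day 4].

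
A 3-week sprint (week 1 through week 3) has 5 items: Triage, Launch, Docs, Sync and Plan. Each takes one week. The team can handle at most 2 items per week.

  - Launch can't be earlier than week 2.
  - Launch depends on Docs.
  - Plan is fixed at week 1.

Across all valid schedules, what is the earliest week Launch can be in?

Launch is available from week 2.
Launch at week 2 is achievable: Launch=week 2; Sync=week 3; Plan=week 1; Triage=week 2; Docs=week 1.

week 2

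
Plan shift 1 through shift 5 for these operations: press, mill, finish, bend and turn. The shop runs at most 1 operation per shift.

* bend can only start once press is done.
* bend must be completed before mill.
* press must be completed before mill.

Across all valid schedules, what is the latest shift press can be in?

shift 3

Downstream work caps press at shift 3.
press at shift 3 is achievable: bend=shift 4, press=shift 3, finish=shift 1, mill=shift 5, turn=shift 2.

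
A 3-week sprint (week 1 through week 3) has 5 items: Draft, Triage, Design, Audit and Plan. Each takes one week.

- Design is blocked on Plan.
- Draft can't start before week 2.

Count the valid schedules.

54

Splitting on Draft: it can be week 2 (27), week 3 (27). Listing each branch's schedules as (Triage, Design, Audit, Plan) by week number:
Draft=week 2: (1,2,1,1) (1,2,2,1) (1,2,3,1) (1,3,1,1) (1,3,1,2) (1,3,2,1) (1,3,2,2) (1,3,3,1) (1,3,3,2) (2,2,1,1) (2,2,2,1) (2,2,3,1) (2,3,1,1) (2,3,1,2) (2,3,2,1) (2,3,2,2) (2,3,3,1) (2,3,3,2) (3,2,1,1) (3,2,2,1) (3,2,3,1) (3,3,1,1) (3,3,1,2) (3,3,2,1) (3,3,2,2) (3,3,3,1) (3,3,3,2) — 27.
Draft=week 3: (1,2,1,1) (1,2,2,1) (1,2,3,1) (1,3,1,1) (1,3,1,2) (1,3,2,1) (1,3,2,2) (1,3,3,1) (1,3,3,2) (2,2,1,1) (2,2,2,1) (2,2,3,1) (2,3,1,1) (2,3,1,2) (2,3,2,1) (2,3,2,2) (2,3,3,1) (2,3,3,2) (3,2,1,1) (3,2,2,1) (3,2,3,1) (3,3,1,1) (3,3,1,2) (3,3,2,1) (3,3,2,2) (3,3,3,1) (3,3,3,2) — 27.
Summing: 27 + 27 = 54.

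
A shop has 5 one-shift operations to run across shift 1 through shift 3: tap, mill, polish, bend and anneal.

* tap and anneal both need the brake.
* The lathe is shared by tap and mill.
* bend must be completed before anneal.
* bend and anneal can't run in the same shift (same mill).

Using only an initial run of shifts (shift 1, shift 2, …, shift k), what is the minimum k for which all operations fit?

2 shifts

The precedence chain requires at least 2 distinct shifts.
2 works (last occupied shift: shift 2): for example bend in shift 1; polish in shift 1; tap in shift 1; anneal in shift 2; mill in shift 2.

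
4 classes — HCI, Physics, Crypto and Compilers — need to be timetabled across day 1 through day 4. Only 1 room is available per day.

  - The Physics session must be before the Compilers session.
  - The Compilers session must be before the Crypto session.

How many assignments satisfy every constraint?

Enumerating: HCI in day 4; Compilers in day 2; Physics in day 1; Crypto in day 3 | Compilers in day 2, Crypto in day 4, Physics in day 1, HCI in day 3 | Crypto=day 4; HCI=day 2; Physics=day 1; Compilers=day 3 | Compilers -> day 3, Crypto -> day 4, Physics -> day 2, HCI -> day 1.

4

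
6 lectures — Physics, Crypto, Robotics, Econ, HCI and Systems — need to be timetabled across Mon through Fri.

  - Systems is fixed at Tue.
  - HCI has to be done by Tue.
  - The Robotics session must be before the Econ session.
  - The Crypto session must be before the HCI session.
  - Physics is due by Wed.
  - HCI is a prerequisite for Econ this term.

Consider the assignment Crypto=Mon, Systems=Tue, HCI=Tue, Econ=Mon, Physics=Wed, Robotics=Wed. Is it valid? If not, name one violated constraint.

Invalid. The Robotics session must be before the Econ session.

Physics is due by Wed — holds.
The Crypto session must be before the HCI session — holds.
The Robotics session must be before the Econ session — violated.
Systems is fixed at Tue — holds.
HCI has to be done by Tue — holds.
HCI is a prerequisite for Econ this term — violated.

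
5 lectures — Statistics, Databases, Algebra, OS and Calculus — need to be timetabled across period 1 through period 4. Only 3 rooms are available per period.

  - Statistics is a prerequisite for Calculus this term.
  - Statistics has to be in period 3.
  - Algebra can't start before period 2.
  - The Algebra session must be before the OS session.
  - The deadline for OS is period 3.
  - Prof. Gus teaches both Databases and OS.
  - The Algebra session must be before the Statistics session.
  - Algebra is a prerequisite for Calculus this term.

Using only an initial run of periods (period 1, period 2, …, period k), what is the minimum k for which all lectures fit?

The precedence chain requires at least 3 distinct periods.
With at most 3 per period and 5 lectures, at least 2 periods are needed.
Propagating the time windows through the other constraints, Calculus can't land before period 4, so the schedule must run through at least period 4.
4 works (last occupied period: period 4): for example Algebra in period 2; Statistics in period 3; Calculus in period 4; OS in period 3; Databases in period 1.

4 periods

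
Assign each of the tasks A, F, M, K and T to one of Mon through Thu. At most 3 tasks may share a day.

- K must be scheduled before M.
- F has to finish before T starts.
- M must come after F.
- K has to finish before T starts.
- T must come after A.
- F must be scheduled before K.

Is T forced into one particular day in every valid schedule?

No

T can be Wed (e.g. T=Wed, M=Wed, A=Mon, K=Tue, F=Mon) or Thu (e.g. A in Mon, K in Tue, T in Thu, F in Mon, M in Wed).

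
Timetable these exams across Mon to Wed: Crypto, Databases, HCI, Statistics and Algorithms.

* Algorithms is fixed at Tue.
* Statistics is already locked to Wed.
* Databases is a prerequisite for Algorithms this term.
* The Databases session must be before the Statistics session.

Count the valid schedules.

Splitting on Crypto: it can be Mon (3), Tue (3), Wed (3). Listing each branch's schedules as (Databases, HCI, Statistics, Algorithms):
Crypto=Mon: (Mon,Mon,Wed,Tue) (Mon,Tue,Wed,Tue) (Mon,Wed,Wed,Tue) — 3.
Crypto=Tue: (Mon,Mon,Wed,Tue) (Mon,Tue,Wed,Tue) (Mon,Wed,Wed,Tue) — 3.
Crypto=Wed: (Mon,Mon,Wed,Tue) (Mon,Tue,Wed,Tue) (Mon,Wed,Wed,Tue) — 3.
Summing: 3 + 3 + 3 = 9.

9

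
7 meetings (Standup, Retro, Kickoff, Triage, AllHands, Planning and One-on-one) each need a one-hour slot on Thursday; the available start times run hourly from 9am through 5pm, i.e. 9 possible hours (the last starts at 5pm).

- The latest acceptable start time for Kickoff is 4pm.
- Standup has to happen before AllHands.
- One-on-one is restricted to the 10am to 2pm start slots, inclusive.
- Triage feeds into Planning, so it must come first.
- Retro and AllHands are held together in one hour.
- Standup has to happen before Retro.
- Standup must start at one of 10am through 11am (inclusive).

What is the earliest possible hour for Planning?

Precedence pushes Planning to at least 10am.
Planning at 10am is achievable: Kickoff in 9am; Standup in 10am; Triage in 9am; One-on-one in 10am; AllHands in 11am; Retro in 11am; Planning in 10am.

10am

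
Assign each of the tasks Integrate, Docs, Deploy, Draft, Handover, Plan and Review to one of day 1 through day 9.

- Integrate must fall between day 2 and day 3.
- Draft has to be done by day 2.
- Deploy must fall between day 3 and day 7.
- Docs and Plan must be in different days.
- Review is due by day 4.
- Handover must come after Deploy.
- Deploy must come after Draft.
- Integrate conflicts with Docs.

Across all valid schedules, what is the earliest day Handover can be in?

day 4

Precedence pushes Handover to at least day 4.
Handover at day 4 is achievable: Plan=day 2; Handover=day 4; Review=day 1; Integrate=day 2; Draft=day 1; Deploy=day 3; Docs=day 1.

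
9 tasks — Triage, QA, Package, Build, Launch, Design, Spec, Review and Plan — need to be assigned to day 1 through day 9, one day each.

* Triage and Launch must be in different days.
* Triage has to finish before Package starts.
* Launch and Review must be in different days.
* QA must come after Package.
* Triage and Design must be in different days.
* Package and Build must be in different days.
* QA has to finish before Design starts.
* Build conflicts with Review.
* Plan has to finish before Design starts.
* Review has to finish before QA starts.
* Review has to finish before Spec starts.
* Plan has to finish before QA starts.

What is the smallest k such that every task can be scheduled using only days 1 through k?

The precedence chain requires at least 4 distinct days.
4 works (last occupied day: day 4): for example Triage=day 1; Launch=day 2; Build=day 3; Review=day 1; Spec=day 2; QA=day 3; Design=day 4; Plan=day 1; Package=day 2.

4 days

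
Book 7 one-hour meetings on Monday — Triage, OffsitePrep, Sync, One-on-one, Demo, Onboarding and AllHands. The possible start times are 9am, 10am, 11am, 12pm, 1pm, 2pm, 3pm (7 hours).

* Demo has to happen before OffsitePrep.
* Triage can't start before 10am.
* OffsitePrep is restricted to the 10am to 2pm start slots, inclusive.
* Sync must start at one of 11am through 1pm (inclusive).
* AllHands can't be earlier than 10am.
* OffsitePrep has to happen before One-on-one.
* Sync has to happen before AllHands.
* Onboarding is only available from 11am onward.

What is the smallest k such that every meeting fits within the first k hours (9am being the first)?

4

The precedence chain requires at least 3 distinct hours.
Propagating the time windows through the other constraints, AllHands can't land before 12pm — that is hour 4 counting from 9am — so the schedule must run through at least 4 hours.
4 works (last occupied hour: 12pm): for example OffsitePrep in 10am; Onboarding in 11am; AllHands in 12pm; Demo in 9am; One-on-one in 11am; Triage in 10am; Sync in 11am.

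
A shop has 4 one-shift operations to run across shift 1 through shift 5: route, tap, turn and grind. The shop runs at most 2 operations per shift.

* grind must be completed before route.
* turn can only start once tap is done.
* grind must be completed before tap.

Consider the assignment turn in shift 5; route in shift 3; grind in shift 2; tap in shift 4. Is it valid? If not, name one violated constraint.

The shop runs at most 2 operations per shift — holds.
grind must be completed before tap — holds.
turn can only start once tap is done — holds.
grind must be completed before route — holds.

Valid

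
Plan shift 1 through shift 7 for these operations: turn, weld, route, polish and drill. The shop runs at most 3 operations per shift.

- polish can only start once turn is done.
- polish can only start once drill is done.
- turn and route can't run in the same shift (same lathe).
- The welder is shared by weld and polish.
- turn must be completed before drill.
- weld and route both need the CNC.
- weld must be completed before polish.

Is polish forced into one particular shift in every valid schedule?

polish can be shift 3 (e.g. polish -> shift 3; route -> shift 2; drill -> shift 2; turn -> shift 1; weld -> shift 1) or shift 4 (e.g. route=shift 2, drill=shift 2, turn=shift 1, polish=shift 4, weld=shift 1).

No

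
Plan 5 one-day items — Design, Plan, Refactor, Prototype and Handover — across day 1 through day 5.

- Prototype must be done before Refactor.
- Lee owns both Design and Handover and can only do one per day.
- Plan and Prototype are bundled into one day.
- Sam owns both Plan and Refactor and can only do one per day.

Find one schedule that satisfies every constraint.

Handover=day 2; Design=day 1; Plan=day 1; Prototype=day 1; Refactor=day 2

Checking: Prototype(day 1) before Refactor(day 2); Plan(day 1) != Refactor(day 2); Design(day 1) != Handover(day 2); Plan = Prototype = day 1.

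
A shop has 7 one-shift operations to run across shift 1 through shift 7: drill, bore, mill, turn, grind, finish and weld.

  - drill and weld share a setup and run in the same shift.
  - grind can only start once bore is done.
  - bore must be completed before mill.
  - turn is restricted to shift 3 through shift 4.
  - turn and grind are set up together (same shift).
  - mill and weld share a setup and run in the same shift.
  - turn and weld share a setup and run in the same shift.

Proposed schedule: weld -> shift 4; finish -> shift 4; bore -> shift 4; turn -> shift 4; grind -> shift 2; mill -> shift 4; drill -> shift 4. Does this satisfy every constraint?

drill and weld share a setup and run in the same shift — holds.
turn and grind are set up together (same shift) — violated.
turn is restricted to shift 3 through shift 4 — holds.
mill and weld share a setup and run in the same shift — holds.
bore must be completed before mill — violated.
turn and weld share a setup and run in the same shift — holds.
grind can only start once bore is done — violated.

No. grind can only start once bore is done is not satisfied.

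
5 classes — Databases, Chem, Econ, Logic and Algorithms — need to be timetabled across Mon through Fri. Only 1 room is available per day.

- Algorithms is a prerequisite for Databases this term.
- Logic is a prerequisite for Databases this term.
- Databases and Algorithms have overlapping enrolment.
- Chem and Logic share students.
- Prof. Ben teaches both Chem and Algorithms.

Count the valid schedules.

40

Splitting on Databases: it can be Wed (4), Thu (12), Fri (24). Listing each branch's schedules as (Chem, Econ, Logic, Algorithms):
Databases=Wed: (Thu,Fri,Mon,Tue) (Thu,Fri,Tue,Mon) (Fri,Thu,Mon,Tue) (Fri,Thu,Tue,Mon) — 4.
Databases=Thu: (Mon,Fri,Tue,Wed) (Mon,Fri,Wed,Tue) (Tue,Fri,Mon,Wed) (Tue,Fri,Wed,Mon) (Wed,Fri,Mon,Tue) (Wed,Fri,Tue,Mon) (Fri,Mon,Tue,Wed) (Fri,Mon,Wed,Tue) (Fri,Tue,Mon,Wed) (Fri,Tue,Wed,Mon) (Fri,Wed,Mon,Tue) (Fri,Wed,Tue,Mon) — 12.
Databases=Fri: (Mon,Tue,Wed,Thu) (Mon,Tue,Thu,Wed) (Mon,Wed,Tue,Thu) (Mon,Wed,Thu,Tue) (Mon,Thu,Tue,Wed) (Mon,Thu,Wed,Tue) (Tue,Mon,Wed,Thu) (Tue,Mon,Thu,Wed) (Tue,Wed,Mon,Thu) (Tue,Wed,Thu,Mon) (Tue,Thu,Mon,Wed) (Tue,Thu,Wed,Mon) (Wed,Mon,Tue,Thu) (Wed,Mon,Thu,Tue) (Wed,Tue,Mon,Thu) (Wed,Tue,Thu,Mon) (Wed,Thu,Mon,Tue) (Wed,Thu,Tue,Mon) (Thu,Mon,Tue,Wed) (Thu,Mon,Wed,Tue) (Thu,Tue,Mon,Wed) (Thu,Tue,Wed,Mon) (Thu,Wed,Mon,Tue) (Thu,Wed,Tue,Mon) — 24.
Summing: 4 + 12 + 24 = 40.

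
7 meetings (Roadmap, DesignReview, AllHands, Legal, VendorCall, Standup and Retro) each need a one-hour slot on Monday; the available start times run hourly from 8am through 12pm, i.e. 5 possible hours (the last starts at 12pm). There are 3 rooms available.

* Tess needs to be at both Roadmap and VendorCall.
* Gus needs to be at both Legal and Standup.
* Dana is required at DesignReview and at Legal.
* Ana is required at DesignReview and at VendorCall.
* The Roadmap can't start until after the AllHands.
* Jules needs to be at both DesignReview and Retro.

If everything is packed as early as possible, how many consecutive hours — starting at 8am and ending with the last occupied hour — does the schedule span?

The precedence chain requires at least 2 distinct hours.
With at most 3 per hour and 7 meetings, at least 3 hours are needed.
3 works (last occupied hour: 10am): for example DesignReview=8am; Legal=9am; Roadmap=9am; Standup=8am; Retro=9am; AllHands=8am; VendorCall=10am.

3 hours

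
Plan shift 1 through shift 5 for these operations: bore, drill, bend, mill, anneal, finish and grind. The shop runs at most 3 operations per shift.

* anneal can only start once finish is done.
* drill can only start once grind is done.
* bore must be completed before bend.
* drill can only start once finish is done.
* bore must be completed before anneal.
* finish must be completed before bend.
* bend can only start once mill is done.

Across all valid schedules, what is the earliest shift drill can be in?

Precedence pushes drill to at least shift 2.
drill at shift 2 is achievable: finish=shift 1; bend=shift 3; anneal=shift 2; drill=shift 2; mill=shift 2; grind=shift 1; bore=shift 1.

shift 2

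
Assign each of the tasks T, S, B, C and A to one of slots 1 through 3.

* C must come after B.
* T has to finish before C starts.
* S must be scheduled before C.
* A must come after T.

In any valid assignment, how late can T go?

Downstream work caps T at 2.
T at 2 is achievable: C=3; A=3; T=2; S=1; B=1.

2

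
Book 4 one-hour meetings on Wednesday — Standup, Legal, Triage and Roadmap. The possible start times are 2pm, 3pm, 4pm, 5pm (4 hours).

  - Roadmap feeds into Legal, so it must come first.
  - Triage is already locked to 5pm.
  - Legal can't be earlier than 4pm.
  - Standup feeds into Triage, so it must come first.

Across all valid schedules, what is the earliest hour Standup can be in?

2pm

Downstream work caps Standup at 4pm.
Standup at 2pm is achievable: Legal=4pm, Roadmap=2pm, Standup=2pm, Triage=5pm.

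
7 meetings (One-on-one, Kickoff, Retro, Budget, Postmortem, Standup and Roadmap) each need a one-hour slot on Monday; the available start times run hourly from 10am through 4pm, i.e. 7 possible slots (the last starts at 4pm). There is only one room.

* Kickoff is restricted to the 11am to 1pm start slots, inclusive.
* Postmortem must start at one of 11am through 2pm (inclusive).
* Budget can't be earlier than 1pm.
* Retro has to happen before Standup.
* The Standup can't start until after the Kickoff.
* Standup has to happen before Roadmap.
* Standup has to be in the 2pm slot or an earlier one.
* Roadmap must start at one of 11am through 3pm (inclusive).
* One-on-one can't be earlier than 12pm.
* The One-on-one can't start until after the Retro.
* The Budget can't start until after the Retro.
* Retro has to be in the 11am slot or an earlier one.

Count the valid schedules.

Splitting on One-on-one: it can be 12pm (3), 1pm (3), 2pm (3), 3pm (4), 4pm (10). Listing each branch's schedules as (Kickoff, Retro, Budget, Postmortem, Standup, Roadmap):
One-on-one=12pm: (11am,10am,4pm,1pm,2pm,3pm) (11am,10am,4pm,2pm,1pm,3pm) (1pm,10am,4pm,11am,2pm,3pm) — 3.
One-on-one=1pm: (11am,10am,4pm,12pm,2pm,3pm) (11am,10am,4pm,2pm,12pm,3pm) (12pm,10am,4pm,11am,2pm,3pm) — 3.
One-on-one=2pm: (11am,10am,4pm,12pm,1pm,3pm) (11am,10am,4pm,1pm,12pm,3pm) (12pm,10am,4pm,11am,1pm,3pm) — 3.
One-on-one=3pm: (11am,10am,4pm,12pm,1pm,2pm) (11am,10am,4pm,1pm,12pm,2pm) (11am,10am,4pm,2pm,12pm,1pm) (12pm,10am,4pm,11am,1pm,2pm) — 4.
One-on-one=4pm: (11am,10am,1pm,12pm,2pm,3pm) (11am,10am,1pm,2pm,12pm,3pm) (11am,10am,2pm,12pm,1pm,3pm) (11am,10am,2pm,1pm,12pm,3pm) (11am,10am,3pm,12pm,1pm,2pm) (11am,10am,3pm,1pm,12pm,2pm) (11am,10am,3pm,2pm,12pm,1pm) (12pm,10am,1pm,11am,2pm,3pm) (12pm,10am,2pm,11am,1pm,3pm) (12pm,10am,3pm,11am,1pm,2pm) — 10.
Summing: 3 + 3 + 3 + 4 + 10 = 23.

23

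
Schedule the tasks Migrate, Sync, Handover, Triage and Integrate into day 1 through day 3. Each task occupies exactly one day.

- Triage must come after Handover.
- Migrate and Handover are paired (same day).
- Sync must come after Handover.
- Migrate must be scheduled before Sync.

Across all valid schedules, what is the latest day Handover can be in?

Downstream work caps Handover at day 2.
Handover at day 2 is achievable: Handover in day 2, Sync in day 3, Migrate in day 2, Triage in day 3, Integrate in day 1.

day 2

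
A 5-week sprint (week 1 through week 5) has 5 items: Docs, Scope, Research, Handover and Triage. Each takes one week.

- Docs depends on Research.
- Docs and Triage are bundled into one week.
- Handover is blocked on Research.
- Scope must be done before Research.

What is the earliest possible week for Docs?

week 3

Precedence pushes Docs to at least week 3.
Docs at week 3 is achievable: Triage -> week 3, Docs -> week 3, Handover -> week 3, Scope -> week 1, Research -> week 2.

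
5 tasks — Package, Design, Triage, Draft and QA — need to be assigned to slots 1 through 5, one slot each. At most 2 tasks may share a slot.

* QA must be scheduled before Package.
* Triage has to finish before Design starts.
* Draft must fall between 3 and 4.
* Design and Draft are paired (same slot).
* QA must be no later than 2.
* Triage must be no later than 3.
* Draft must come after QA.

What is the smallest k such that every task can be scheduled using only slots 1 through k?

The precedence chain requires at least 2 distinct slots.
With at most 2 per slot and 5 tasks, at least 3 slots are needed.
Draft can't be placed before 3, so the schedule must run through at least slot 3.
3 works (last occupied slot: 3): for example Design -> 3; Package -> 2; Draft -> 3; Triage -> 1; QA -> 1.

3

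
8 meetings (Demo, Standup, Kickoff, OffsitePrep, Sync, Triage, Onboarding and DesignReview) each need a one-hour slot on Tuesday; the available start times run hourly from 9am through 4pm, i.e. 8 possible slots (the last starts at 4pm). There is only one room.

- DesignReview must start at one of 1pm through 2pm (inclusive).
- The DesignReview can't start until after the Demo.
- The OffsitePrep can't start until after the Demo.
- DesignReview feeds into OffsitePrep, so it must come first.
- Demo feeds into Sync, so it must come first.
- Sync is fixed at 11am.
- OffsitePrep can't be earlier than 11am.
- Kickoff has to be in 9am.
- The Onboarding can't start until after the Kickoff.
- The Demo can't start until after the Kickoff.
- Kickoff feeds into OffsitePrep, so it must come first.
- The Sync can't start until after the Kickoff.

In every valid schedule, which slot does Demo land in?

Kickoff is fixed at 9am and must come before Demo, so Demo is at least 10am.
Sync is fixed at 11am and must come after Demo, so Demo is at most 10am.
So Demo must be 10am.

10am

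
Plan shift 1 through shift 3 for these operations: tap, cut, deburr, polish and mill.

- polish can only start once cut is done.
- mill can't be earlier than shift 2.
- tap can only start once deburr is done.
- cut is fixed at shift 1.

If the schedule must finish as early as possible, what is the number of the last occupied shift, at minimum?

2

The precedence chain requires at least 2 distinct shifts.
2 works (last occupied shift: shift 2): for example deburr=shift 1; mill=shift 2; polish=shift 2; tap=shift 2; cut=shift 1.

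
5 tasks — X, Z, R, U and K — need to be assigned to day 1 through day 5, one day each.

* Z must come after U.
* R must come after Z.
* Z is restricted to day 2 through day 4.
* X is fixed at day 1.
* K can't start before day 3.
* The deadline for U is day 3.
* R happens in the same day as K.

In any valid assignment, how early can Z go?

day 2

Z is available from day 2; Z's own window allows nothing later than day 4.
Z at day 2 is achievable: K=day 3; U=day 1; X=day 1; Z=day 2; R=day 3.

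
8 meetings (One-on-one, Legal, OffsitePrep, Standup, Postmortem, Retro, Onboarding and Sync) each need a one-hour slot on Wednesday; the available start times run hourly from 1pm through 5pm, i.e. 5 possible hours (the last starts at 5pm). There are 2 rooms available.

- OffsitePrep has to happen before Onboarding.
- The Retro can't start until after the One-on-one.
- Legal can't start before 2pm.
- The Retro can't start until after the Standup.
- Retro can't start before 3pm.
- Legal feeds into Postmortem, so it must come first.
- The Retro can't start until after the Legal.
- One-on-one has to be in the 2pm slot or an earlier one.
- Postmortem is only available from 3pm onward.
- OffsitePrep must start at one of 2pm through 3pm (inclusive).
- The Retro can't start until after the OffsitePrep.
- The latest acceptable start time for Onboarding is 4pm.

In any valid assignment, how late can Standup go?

4pm

Downstream work caps Standup at 4pm.
Standup at 4pm is achievable: Legal=2pm; Postmortem=3pm; OffsitePrep=2pm; Retro=5pm; Standup=4pm; One-on-one=1pm; Onboarding=3pm; Sync=1pm.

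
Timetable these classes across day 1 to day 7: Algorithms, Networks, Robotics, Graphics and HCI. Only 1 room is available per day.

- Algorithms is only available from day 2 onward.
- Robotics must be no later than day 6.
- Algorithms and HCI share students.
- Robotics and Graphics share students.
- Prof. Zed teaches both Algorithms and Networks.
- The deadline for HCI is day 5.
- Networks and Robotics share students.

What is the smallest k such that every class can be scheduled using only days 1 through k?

With at most 1 per day and 5 classes, at least 5 days are needed.
Algorithms can't be placed before day 2, so the schedule must run through at least day 2.
5 works (last occupied day: day 5): for example Robotics=day 3; Algorithms=day 2; Networks=day 1; HCI=day 5; Graphics=day 4.

5 days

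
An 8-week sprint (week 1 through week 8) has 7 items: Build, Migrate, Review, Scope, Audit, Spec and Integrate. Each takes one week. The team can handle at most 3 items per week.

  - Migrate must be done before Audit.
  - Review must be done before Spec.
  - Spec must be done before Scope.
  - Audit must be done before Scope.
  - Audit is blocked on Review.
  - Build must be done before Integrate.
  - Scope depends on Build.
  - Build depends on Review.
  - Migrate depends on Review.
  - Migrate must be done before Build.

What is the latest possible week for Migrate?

Precedence pushes Migrate to at least week 2; downstream work caps Migrate at week 6.
Migrate at week 6 is achievable: Spec -> week 2; Integrate -> week 8; Audit -> week 7; Scope -> week 8; Review -> week 1; Build -> week 7; Migrate -> week 6.

week 6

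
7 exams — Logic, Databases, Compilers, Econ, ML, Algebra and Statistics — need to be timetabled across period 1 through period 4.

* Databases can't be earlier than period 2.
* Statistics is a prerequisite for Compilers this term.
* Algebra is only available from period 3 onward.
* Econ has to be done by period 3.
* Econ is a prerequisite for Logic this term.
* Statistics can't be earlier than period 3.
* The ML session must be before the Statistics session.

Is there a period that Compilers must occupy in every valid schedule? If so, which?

period 4

Precedence pushes Compilers to at least period 4.
So Compilers is pinned to period 4.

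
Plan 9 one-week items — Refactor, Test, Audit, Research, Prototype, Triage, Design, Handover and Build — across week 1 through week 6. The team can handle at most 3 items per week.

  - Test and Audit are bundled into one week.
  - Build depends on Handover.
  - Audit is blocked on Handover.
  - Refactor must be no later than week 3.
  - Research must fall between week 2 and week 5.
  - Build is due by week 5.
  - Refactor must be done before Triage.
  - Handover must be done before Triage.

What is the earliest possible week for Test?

week 2

Test must be in the same week as Audit, which can't be before week 2, so Test is at least week 2.
Test at week 2 is achievable: Build in week 3, Refactor in week 1, Prototype in week 1, Design in week 3, Triage in week 3, Test in week 2, Handover in week 1, Audit in week 2, Research in week 2.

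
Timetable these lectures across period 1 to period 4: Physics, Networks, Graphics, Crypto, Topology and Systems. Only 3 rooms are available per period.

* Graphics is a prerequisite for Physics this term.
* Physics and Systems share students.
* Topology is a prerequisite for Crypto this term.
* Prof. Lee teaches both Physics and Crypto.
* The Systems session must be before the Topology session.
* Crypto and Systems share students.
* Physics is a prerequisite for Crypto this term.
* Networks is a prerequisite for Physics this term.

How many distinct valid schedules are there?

Splitting on Physics: it can be period 2 (3), period 3 (12). Listing each branch's schedules as (Networks, Graphics, Crypto, Topology, Systems) by period number:
Physics=period 2: (1,1,3,2,1) (1,1,4,2,1) (1,1,4,3,1) — 3.
Physics=period 3: (1,1,4,2,1) (1,1,4,3,1) (1,1,4,3,2) (1,2,4,2,1) (1,2,4,3,1) (1,2,4,3,2) (2,1,4,2,1) (2,1,4,3,1) (2,1,4,3,2) (2,2,4,2,1) (2,2,4,3,1) (2,2,4,3,2) — 12.
Summing: 3 + 12 = 15.

15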